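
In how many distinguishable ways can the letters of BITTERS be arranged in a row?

The 7 letters of BITTERS have repeats: T appearing twice.
The number of distinct arrangements is 7!/(2!) = 5040/2 = 2520.

2520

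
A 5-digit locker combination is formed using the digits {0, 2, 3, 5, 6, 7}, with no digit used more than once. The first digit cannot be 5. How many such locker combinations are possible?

The first digit has 6−1 = 5 choices (anything except 5).
The remaining 4 digits are filled from the other 5 symbols without repetition: 5 × 4 × 3 × 2 = 120.
Total: 5 × 120 = 600.

600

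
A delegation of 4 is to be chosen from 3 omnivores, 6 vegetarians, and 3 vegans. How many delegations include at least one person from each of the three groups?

Unrestricted: C(12,4) = 495 ways to pick any 4 of the 12.
Subtract selections that omit an entire group: no omnivores → C(9,4) = 126; no vegetarians → C(6,4) = 15; no vegans → C(9,4) = 126.
Add back selections omitting two groups (i.e. drawn from a single group): C(3,4) + C(6,4) + C(3,4) = 15.
By inclusion–exclusion: 495 − 267 + 15 = 243.

243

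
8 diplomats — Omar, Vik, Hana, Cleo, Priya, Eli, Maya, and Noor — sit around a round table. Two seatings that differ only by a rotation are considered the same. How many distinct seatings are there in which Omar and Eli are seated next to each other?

1440

Glue Omar and Eli into a block (2 internal orders). Seating 7 units around a circle gives (6)! arrangements.
So 2 × (6)! = 2 × 720 = 1440.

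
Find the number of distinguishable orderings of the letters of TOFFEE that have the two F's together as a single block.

60

Treat the 2 copies of F as a single block. The multiset to arrange is then {FF, E, E, O, T}, 5 items in all.
That gives (5)!/(2!) = 60 arrangements.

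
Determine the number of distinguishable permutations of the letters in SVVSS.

The 5 letters of SVVSS have repeats: S appearing 3 times and V appearing twice.
So there are 5! / (3!·2!) = 10 distinguishable arrangements.

10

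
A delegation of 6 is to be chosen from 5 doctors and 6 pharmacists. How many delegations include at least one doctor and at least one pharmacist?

With no constraint there are C(11,6) = 462 possible selections.
Selections missing a whole group: no doctors → C(6,6) = 1; no pharmacists → C(5,6) = 0.
Both groups omitted at once is impossible, so 462 − 1 = 461.

461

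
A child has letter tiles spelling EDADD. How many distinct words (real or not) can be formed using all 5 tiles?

20

EDADD has 5 letters with D appearing 3 times.
Dividing 5! = 120 by 3! = 6 for the repeated letters gives 20.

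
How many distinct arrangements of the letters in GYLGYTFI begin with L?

1260

With the first slot taken by L, it remains to arrange the other 7 letters (GYGYTFI).
Those 7 letters have G appearing twice and Y appearing twice, giving (7)!/(2!·2!) = 1260.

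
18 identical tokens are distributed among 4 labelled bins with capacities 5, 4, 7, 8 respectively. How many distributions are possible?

79

Ignoring the caps, the number of non-negative solutions to x_1+…+x_4 = 18 is C(21,3) = 1330.
Subtract solutions that violate a single cap (substitute x_i' = x_i − (cap_i+1)): x_1 ≥ 6 gives C(15,3) = 455; x_2 ≥ 5 gives C(16,3) = 560; x_3 ≥ 8 gives C(13,3) = 286; x_4 ≥ 9 gives C(12,3) = 220. Together 1521.
Add back pairs where two caps are both exceeded: 120 + 35 + 20 + 56 + 35 + 4 = 270.
By inclusion–exclusion the count is 1330 − 1521 + 270 = 79.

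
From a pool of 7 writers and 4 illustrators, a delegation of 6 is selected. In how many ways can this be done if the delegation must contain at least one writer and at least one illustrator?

455

With no constraint there are C(11,6) = 462 possible selections.
Subtract selections that omit an entire group: no writers → C(4,6) = 0; no illustrators → C(7,6) = 7.
Both groups omitted at once is impossible, so 462 − 7 = 455.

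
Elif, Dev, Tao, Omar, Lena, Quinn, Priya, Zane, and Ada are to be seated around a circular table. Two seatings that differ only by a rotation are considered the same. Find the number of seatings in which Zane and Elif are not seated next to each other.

Without the restriction there are (8)! = 40320 seatings.
Seatings with Zane beside Elif: treat them as a block with 2 internal orders, giving 2 × (7)! = 10080.
Subtracting, 40320 − 10080 = 30240.

30240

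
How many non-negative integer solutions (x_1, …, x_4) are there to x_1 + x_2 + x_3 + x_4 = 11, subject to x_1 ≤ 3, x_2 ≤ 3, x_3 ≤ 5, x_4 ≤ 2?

10

By stars and bars, unrestricted non-negative solutions to x_1+…+x_4 = 11 number C(11+3,3) = 364.
Subtract solutions that violate a single cap (substitute x_i' = x_i − (cap_i+1)): x_1 ≥ 4 gives C(10,3) = 120; x_2 ≥ 4 gives C(10,3) = 120; x_3 ≥ 6 gives C(8,3) = 56; x_4 ≥ 3 gives C(11,3) = 165. Together 461.
Add back pairs where two caps are both exceeded: 20 + 4 + 35 + 4 + 35 + 10 = 108.
Subtract triples: 0 + 1 + 0 + 0 = 1.
By inclusion–exclusion the count is 364 − 461 + 108 − 1 = 10.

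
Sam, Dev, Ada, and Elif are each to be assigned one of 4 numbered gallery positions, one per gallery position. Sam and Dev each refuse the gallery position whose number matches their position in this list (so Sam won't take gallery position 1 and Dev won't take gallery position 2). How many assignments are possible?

Let Aᵢ (for i ∈ {1, 2}) be the placements that put person i in their forbidden gallery position. Any j of these fix j positions, leaving (4−j)! ways to fill the rest, and there are C(2,j) ways to pick which j.
By inclusion–exclusion, the number of valid placements is Σ_{j=0}^{2} (−1)^j C(2,j)·(4−j)!.
Computing: 24 − 12 + 2 = 14.

14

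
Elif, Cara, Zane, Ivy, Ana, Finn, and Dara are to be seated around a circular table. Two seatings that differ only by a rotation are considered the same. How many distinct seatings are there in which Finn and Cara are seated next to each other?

240

Glue Finn and Cara into a block (2 internal orders). Seating 6 units around a circle gives (5)! arrangements.
So 2 × (5)! = 2 × 120 = 240.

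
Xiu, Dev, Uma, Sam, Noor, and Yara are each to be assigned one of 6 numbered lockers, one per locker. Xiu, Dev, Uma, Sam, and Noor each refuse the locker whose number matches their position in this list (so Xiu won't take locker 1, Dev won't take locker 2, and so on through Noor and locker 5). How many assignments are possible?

309

Let Aᵢ (for 1 ≤ i ≤ 5) be the placements that put person i in their forbidden locker. Any j of these fix j positions, leaving (6−j)! ways to fill the rest, and there are C(5,j) ways to pick which j.
By inclusion–exclusion, the number of valid placements is Σ_{j=0}^{5} (−1)^j C(5,j)·(6−j)!.
Computing: 720 − 600 + 240 − 60 + 10 − 1 = 309.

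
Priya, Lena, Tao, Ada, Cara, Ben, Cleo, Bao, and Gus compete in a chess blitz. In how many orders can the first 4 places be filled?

3024

This is an ordered selection of 4 from 9: P(9,4).
That gives 9 × 8 × 7 × 6 = 3024.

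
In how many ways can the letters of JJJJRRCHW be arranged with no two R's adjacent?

There are 9!/(4!·2!) = 7560 arrangements of JJJJRRCHW in total.
If the two R's are adjacent, glue them into one block, leaving 8 items to arrange: (8)!/(4!) = 1680 ways.
Hence 7560 − 1680 = 5880.

5880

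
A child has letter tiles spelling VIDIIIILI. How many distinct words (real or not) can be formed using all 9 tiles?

The 9 letters of VIDIIIILI have repeats: I appearing 6 times.
The number of distinct arrangements is 9!/(6!) = 362880/720 = 504.

504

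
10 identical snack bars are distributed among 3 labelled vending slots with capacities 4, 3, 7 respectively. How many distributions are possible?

14

By stars and bars, unrestricted non-negative solutions to x_1+…+x_3 = 10 number C(10+2,2) = 66.
Subtract solutions that violate a single cap (substitute x_i' = x_i − (cap_i+1)): x_1 ≥ 5 gives C(7,2) = 21; x_2 ≥ 4 gives C(8,2) = 28; x_3 ≥ 8 gives C(4,2) = 6. Together 55.
Add back pairs where two caps are both exceeded: 3 + 0 + 0 = 3.
By inclusion–exclusion the count is 66 − 55 + 3 = 14.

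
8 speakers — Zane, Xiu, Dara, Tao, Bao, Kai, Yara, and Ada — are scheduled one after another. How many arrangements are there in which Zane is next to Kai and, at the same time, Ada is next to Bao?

2880

Treat {Zane,Kai} as one block (2 orders) and {Ada,Bao} as another (2 orders).
That leaves 6 units to arrange: 2 × 2 × 6! = 4 × 720 = 2880.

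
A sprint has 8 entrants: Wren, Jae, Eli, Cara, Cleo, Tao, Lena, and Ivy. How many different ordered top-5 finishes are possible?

This is an ordered selection of 5 from 8: P(8,5).
That gives 8 × 7 × 6 × 5 × 4 = 6720.

6720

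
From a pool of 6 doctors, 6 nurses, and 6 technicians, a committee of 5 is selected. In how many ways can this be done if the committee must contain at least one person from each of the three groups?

6210

Unrestricted: C(18,5) = 8568 ways to pick any 5 of the 18.
Selections missing a whole group: no doctors → C(12,5) = 792; no nurses → C(12,5) = 792; no technicians → C(12,5) = 792.
Add back selections omitting two groups (i.e. drawn from a single group): C(6,5) + C(6,5) + C(6,5) = 18.
By inclusion–exclusion: 8568 − 2376 + 18 = 6210.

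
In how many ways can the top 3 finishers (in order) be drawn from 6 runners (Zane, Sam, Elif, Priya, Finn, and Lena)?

120

There are 6 choices for 1st place, 5 for 2nd, and 4 for 3rd.
That gives 6 × 5 × 4 = 120.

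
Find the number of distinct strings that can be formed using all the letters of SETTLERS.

5040

The 8 letters of SETTLERS have repeats: E appearing twice, S appearing twice, and T appearing twice.
The number of distinct arrangements is 8!/(2!·2!·2!) = 40320/8 = 5040.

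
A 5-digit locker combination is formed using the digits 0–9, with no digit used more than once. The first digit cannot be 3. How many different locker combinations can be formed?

27216

The first digit has 10−1 = 9 choices (anything except 3).
The remaining 4 digits are filled from the other 9 symbols without repetition: 9 × 8 × 7 × 6 = 3024.
Total: 9 × 3024 = 27216.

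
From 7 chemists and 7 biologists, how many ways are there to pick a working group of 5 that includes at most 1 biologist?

Split by how many biologists are chosen (0 through 1).
Sum: C(7,0)·C(7,5) + C(7,1)·C(7,4) = 21 + 245 = 266.

266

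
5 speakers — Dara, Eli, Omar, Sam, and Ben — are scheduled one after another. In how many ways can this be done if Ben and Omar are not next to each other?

There are 5! = 120 arrangements in all. If Ben and Omar are adjacent, merging them into one block gives 2·(4)! = 48 arrangements.
Complementary counting: 120 − 48 = 72.

72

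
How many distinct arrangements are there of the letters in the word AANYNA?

The 6 letters of AANYNA have repeats: A appearing 3 times and N appearing twice.
Dividing 6! = 720 by 3!·2! = 12 for the repeated letters gives 60.

60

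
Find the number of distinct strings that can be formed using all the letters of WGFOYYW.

WGFOYYW has 7 letters with W appearing twice and Y appearing twice.
So there are 7! / (2!·2!) = 1260 distinguishable arrangements.

1260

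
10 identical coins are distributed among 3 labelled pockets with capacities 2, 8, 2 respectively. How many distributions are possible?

By stars and bars, unrestricted non-negative solutions to x_1+…+x_3 = 10 number C(10+2,2) = 66.
Subtract solutions that violate a single cap (substitute x_i' = x_i − (cap_i+1)): x_1 ≥ 3 gives C(9,2) = 36; x_2 ≥ 9 gives C(3,2) = 3; x_3 ≥ 3 gives C(9,2) = 36. Together 75.
Add back pairs where two caps are both exceeded: 0 + 15 + 0 = 15.
By inclusion–exclusion the count is 66 − 75 + 15 = 6.

6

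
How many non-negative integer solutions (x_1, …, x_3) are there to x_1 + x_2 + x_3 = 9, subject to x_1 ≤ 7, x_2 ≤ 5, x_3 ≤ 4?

27

Ignoring the caps, the number of non-negative solutions to x_1+…+x_3 = 9 is C(11,2) = 55.
Subtract solutions that violate a single cap (substitute x_i' = x_i − (cap_i+1)): x_1 ≥ 8 gives C(3,2) = 3; x_2 ≥ 6 gives C(5,2) = 10; x_3 ≥ 5 gives C(6,2) = 15. Together 28.
No two caps can be exceeded simultaneously, so the pair terms are all 0.
By inclusion–exclusion the count is 55 − 28 + 0 = 27.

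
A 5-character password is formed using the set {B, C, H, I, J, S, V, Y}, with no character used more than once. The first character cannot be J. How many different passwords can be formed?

The first character has 8−1 = 7 choices (anything except J).
The remaining 4 characters are filled from the other 7 symbols without repetition: 7 × 6 × 5 × 4 = 840.
Total: 7 × 840 = 5880.

5880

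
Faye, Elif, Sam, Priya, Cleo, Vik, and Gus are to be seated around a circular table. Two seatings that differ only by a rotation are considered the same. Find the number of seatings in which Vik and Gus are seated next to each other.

Glue Vik and Gus into a block (2 internal orders). Seating 6 units around a circle gives (5)! arrangements.
So 2 × (5)! = 2 × 120 = 240.

240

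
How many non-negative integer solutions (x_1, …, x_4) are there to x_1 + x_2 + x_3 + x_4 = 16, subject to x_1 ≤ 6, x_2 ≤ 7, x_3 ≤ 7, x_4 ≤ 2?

Without the upper bounds there are C(19,3) = 969 ways to split 16 among 4 variables.
Subtract solutions that violate a single cap (substitute x_i' = x_i − (cap_i+1)): x_1 ≥ 7 gives C(12,3) = 220; x_2 ≥ 8 gives C(11,3) = 165; x_3 ≥ 8 gives C(11,3) = 165; x_4 ≥ 3 gives C(16,3) = 560. Together 1110.
Add back pairs where two caps are both exceeded: 4 + 4 + 84 + 1 + 56 + 56 = 205.
By inclusion–exclusion the count is 969 − 1110 + 205 = 64.

64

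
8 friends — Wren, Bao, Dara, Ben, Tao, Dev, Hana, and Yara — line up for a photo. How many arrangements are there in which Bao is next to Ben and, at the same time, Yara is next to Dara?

2880

Treat {Bao,Ben} as one block (2 orders) and {Yara,Dara} as another (2 orders).
That leaves 6 units to arrange: 2 × 2 × 6! = 4 × 720 = 2880.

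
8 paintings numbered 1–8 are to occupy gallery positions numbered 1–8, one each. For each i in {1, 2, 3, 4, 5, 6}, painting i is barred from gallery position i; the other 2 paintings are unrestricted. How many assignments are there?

Let Aᵢ (for 1 ≤ i ≤ 6) be the placements that put painting i in its forbidden gallery position. Any j of these fix j positions, leaving (8−j)! ways to fill the rest, and there are C(6,j) ways to pick which j.
By inclusion–exclusion, the number of valid placements is Σ_{j=0}^{6} (−1)^j C(6,j)·(8−j)!.
Computing: 40320 − 30240 + 10800 − 2400 + 360 − 36 + 2 = 18806.

18806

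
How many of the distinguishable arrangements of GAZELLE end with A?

180

With the last slot taken by A, it remains to arrange the other 6 letters (GZELLE).
Those 6 letters have E appearing twice and L appearing twice, giving (6)!/(2!·2!) = 180.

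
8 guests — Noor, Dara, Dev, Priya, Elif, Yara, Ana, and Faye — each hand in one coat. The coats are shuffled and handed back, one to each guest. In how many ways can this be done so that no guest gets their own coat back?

14833

This is the derangement count D_8: permutations of 8 items with no fixed point.
By inclusion–exclusion this is Σ_{j=0}^{8} (−1)^j C(8,j)·(8−j)!.
Computing: 40320 − 40320 + 20160 − 6720 + 1680 − 336 + 56 − 8 + 1 = 14833.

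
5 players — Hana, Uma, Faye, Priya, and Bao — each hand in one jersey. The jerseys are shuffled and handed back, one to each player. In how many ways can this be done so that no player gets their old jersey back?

Let Aᵢ be the assignments in which player i gets their old jersey. We want the size of the complement of A₁∪…∪A_5.
By inclusion–exclusion this is Σ_{j=0}^{5} (−1)^j C(5,j)·(5−j)!.
Computing: 120 − 120 + 60 − 20 + 5 − 1 = 44.

44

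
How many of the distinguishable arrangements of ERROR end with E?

4

Fix E in the last position and arrange the remaining 4 letters.
Those 4 letters have R appearing 3 times, giving (4)!/(3!) = 4.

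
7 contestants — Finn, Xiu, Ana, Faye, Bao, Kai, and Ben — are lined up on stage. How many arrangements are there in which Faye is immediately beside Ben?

Place the 5 others and the Faye-Ben pair as 6 objects in a line; the pair has 2 internal arrangements.
That gives 2 × 6! = 2 × 720 = 1440.

1440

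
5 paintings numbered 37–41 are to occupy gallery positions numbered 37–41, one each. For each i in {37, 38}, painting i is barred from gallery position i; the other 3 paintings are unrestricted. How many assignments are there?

78

Let Aᵢ (for i ∈ {37, 38}) be the placements that put painting i in its forbidden gallery position. Any j of these fix j positions, leaving (5−j)! ways to fill the rest, and there are C(2,j) ways to pick which j.
By inclusion–exclusion, the number of valid placements is Σ_{j=0}^{2} (−1)^j C(2,j)·(5−j)!.
Computing: 120 − 48 + 6 = 78.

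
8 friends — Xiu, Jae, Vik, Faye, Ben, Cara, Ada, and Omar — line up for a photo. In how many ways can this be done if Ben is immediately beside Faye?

Place the 6 others and the Ben-Faye pair as 7 objects in a line; the pair has 2 internal arrangements.
That gives 2 × 7! = 2 × 5040 = 10080.

10080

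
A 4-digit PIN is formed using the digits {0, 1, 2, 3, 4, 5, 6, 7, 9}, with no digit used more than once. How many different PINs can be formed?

3024

This is a permutation of 4 out of 9: P(9,4) = 9!/5!.
9 × 8 × 7 × 6 = 3024.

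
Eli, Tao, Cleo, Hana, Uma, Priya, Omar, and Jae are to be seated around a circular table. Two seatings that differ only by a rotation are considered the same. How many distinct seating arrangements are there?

Around a circle, 8 distinct people have 8!/8 = (7)! = 5040 rotationally distinct seatings.

5040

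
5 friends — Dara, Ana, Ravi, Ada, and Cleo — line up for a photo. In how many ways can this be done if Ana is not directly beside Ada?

72

There are 5! = 120 arrangements in all. If Ana and Ada are adjacent, merging them into one block gives 2·(4)! = 48 arrangements.
Complementary counting: 120 − 48 = 72.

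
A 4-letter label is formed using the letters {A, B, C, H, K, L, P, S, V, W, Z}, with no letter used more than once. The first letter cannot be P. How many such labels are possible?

7200

The first letter has 11−1 = 10 choices (anything except P).
The remaining 3 letters are filled from the other 10 symbols without repetition: 10 × 9 × 8 = 720.
Total: 10 × 720 = 7200.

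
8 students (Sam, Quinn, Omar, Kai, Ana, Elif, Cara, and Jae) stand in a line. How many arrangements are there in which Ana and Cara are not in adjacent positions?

30240

Of the 8! = 40320 arrangements, those with Ana and Cara adjacent number 2 × 7! = 10080 (treat the pair as a block with 2 internal orders).
Complementary counting: 40320 − 10080 = 30240.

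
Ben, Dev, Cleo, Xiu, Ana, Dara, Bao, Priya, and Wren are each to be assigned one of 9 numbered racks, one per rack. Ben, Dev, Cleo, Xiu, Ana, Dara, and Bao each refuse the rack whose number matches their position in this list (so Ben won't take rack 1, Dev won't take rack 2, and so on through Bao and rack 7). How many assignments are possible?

165016

Let Aᵢ (for 1 ≤ i ≤ 7) be the placements that put person i in their forbidden rack. Any j of these fix j positions, leaving (9−j)! ways to fill the rest, and there are C(7,j) ways to pick which j.
By inclusion–exclusion, the number of valid placements is Σ_{j=0}^{7} (−1)^j C(7,j)·(9−j)!.
Computing: 362880 − 282240 + 105840 − 25200 + 4200 − 504 + 42 − 2 = 165016.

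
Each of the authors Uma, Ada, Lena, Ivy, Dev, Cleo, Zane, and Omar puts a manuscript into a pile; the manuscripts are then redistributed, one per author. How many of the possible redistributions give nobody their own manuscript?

Let Aᵢ be the assignments in which author i gets their own manuscript. We want the size of the complement of A₁∪…∪A_8.
By inclusion–exclusion this is Σ_{j=0}^{8} (−1)^j C(8,j)·(8−j)!.
Computing: 40320 − 40320 + 20160 − 6720 + 1680 − 336 + 56 − 8 + 1 = 14833.

14833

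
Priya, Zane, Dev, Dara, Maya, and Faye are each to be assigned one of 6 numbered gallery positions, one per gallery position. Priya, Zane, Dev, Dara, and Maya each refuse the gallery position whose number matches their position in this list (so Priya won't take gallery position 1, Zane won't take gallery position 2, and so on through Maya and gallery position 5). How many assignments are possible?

Let Aᵢ (for 1 ≤ i ≤ 5) be the placements that put person i in their forbidden gallery position. Any j of these fix j positions, leaving (6−j)! ways to fill the rest, and there are C(5,j) ways to pick which j.
By inclusion–exclusion, the number of valid placements is Σ_{j=0}^{5} (−1)^j C(5,j)·(6−j)!.
Computing: 720 − 600 + 240 − 60 + 10 − 1 = 309.

309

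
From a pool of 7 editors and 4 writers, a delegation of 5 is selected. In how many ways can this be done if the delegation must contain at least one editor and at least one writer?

441

With no constraint there are C(11,5) = 462 possible selections.
Subtract selections that omit an entire group: no editors → C(4,5) = 0; no writers → C(7,5) = 21.
Both groups omitted at once is impossible, so 462 − 21 = 441.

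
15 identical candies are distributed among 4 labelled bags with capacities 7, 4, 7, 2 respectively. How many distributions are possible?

By stars and bars, unrestricted non-negative solutions to x_1+…+x_4 = 15 number C(15+3,3) = 816.
Subtract solutions that violate a single cap (substitute x_i' = x_i − (cap_i+1)): x_1 ≥ 8 gives C(10,3) = 120; x_2 ≥ 5 gives C(13,3) = 286; x_3 ≥ 8 gives C(10,3) = 120; x_4 ≥ 3 gives C(15,3) = 455. Together 981.
Add back pairs where two caps are both exceeded: 10 + 0 + 35 + 10 + 120 + 35 = 210.
By inclusion–exclusion the count is 816 − 981 + 210 = 45.

45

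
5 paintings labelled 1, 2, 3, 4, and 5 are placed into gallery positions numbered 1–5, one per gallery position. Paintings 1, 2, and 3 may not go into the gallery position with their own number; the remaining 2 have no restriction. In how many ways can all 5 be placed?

Let Aᵢ (for i ∈ {1, 2, 3}) be the placements that put painting i in its forbidden gallery position. Any j of these fix j positions, leaving (5−j)! ways to fill the rest, and there are C(3,j) ways to pick which j.
By inclusion–exclusion, the number of valid placements is Σ_{j=0}^{3} (−1)^j C(3,j)·(5−j)!.
Computing: 120 − 72 + 18 − 2 = 64.

64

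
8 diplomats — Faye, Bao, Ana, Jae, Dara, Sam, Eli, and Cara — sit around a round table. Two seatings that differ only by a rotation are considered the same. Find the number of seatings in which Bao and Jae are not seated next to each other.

Without the restriction there are (7)! = 5040 seatings.
Seatings with Bao beside Jae: treat them as a block with 2 internal orders, giving 2 × (6)! = 1440.
Subtracting, 5040 − 1440 = 3600.

3600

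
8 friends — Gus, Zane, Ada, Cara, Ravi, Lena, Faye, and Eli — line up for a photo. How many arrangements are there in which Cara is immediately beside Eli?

10080

Treat {Cara, Eli} as a single unit. There are 7 units to order, and the pair itself can be ordered 2 ways.
So the count is 2·(7)! = 10080.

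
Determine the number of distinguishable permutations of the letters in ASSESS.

30

ASSESS has 6 letters with S appearing 4 times.
The number of distinct arrangements is 6!/(4!) = 720/24 = 30.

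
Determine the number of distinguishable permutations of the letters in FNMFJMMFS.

Letter multiplicities in FNMFJMMFS: F×3, J×1, M×3, N×1, S×1.
Dividing 9! = 362880 by 3!·3! = 36 for the repeated letters gives 10080.

10080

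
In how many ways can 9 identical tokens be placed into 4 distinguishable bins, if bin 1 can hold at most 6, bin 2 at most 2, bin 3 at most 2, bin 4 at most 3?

26

Ignoring the caps, the number of non-negative solutions to x_1+…+x_4 = 9 is C(12,3) = 220.
Subtract solutions that violate a single cap (substitute x_i' = x_i − (cap_i+1)): x_1 ≥ 7 gives C(5,3) = 10; x_2 ≥ 3 gives C(9,3) = 84; x_3 ≥ 3 gives C(9,3) = 84; x_4 ≥ 4 gives C(8,3) = 56. Together 234.
Add back pairs where two caps are both exceeded: 0 + 0 + 0 + 20 + 10 + 10 = 40.
By inclusion–exclusion the count is 220 − 234 + 40 = 26.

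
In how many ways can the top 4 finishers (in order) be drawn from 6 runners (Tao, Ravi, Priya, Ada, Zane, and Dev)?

This is an ordered selection of 4 from 6: P(6,4).
That gives 6 × 5 × 4 × 3 = 360.

360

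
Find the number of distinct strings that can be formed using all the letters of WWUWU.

10

The 5 letters of WWUWU have repeats: U appearing twice and W appearing 3 times.
The number of distinct arrangements is 5!/(3!·2!) = 120/12 = 10.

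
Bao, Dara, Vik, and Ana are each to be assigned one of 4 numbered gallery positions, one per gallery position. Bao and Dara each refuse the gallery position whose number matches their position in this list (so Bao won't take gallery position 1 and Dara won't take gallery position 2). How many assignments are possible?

14

Let Aᵢ (for i ∈ {1, 2}) be the placements that put person i in their forbidden gallery position. Any j of these fix j positions, leaving (4−j)! ways to fill the rest, and there are C(2,j) ways to pick which j.
By inclusion–exclusion, the number of valid placements is Σ_{j=0}^{2} (−1)^j C(2,j)·(4−j)!.
Computing: 24 − 12 + 2 = 14.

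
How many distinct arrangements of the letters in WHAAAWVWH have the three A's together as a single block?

420

Treat the 3 copies of A as a single block. The multiset to arrange is then {AAA, H, H, V, W, W, W}, 7 items in all.
That gives (7)!/(3!·2!) = 420 arrangements.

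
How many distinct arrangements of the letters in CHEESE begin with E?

Fix E in the first position and arrange the remaining 5 letters.
Those 5 letters have E appearing twice, giving (5)!/(2!) = 60.

60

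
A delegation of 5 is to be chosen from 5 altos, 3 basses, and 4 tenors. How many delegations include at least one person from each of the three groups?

590

Total 5-person selections from all 12: C(12,5) = 792.
Subtract selections that omit an entire group: no altos → C(7,5) = 21; no basses → C(9,5) = 126; no tenors → C(8,5) = 56.
Add back selections omitting two groups (i.e. drawn from a single group): C(5,5) + C(3,5) + C(4,5) = 1.
By inclusion–exclusion: 792 − 203 + 1 = 590.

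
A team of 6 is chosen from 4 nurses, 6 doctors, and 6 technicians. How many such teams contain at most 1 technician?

1722

Split by how many technicians are chosen (0 through 1).
Sum: C(6,0)·C(10,6) + C(6,1)·C(10,5) = 210 + 1512 = 1722.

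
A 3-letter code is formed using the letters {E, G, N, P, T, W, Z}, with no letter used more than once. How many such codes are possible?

210

Choose and order 3 of the 7 symbols: the first letter has 7 options, the next 6, then 5.
7 × 6 × 5 = 210.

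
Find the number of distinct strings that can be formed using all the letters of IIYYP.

IIYYP has 5 letters with I appearing twice and Y appearing twice.
Dividing 5! = 120 by 2!·2! = 4 for the repeated letters gives 30.

30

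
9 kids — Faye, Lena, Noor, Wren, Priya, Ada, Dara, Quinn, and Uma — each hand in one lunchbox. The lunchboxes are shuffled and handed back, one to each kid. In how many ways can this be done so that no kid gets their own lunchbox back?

This is the derangement count D_9: permutations of 9 items with no fixed point.
By inclusion–exclusion this is Σ_{j=0}^{9} (−1)^j C(9,j)·(9−j)!.
Computing: 362880 − 362880 + 181440 − 60480 + 15120 − 3024 + 504 − 72 + 9 − 1 = 133496.

133496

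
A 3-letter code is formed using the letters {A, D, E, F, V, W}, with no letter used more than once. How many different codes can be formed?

120

With no repetition, fill the 3 letters in order: 6 choices, then 5, down to 4.
That product is 6 × 5 × 4 = 120.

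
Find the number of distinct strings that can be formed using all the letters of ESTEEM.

120

The 6 letters of ESTEEM have repeats: E appearing 3 times.
The number of distinct arrangements is 6!/(3!) = 720/6 = 120.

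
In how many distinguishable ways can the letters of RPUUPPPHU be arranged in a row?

RPUUPPPHU has 9 letters with P appearing 4 times and U appearing 3 times.
The number of distinct arrangements is 9!/(4!·3!) = 362880/144 = 2520.

2520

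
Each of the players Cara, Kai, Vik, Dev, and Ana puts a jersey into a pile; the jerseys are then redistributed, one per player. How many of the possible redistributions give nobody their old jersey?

44

Let Aᵢ be the assignments in which player i gets their old jersey. We want the size of the complement of A₁∪…∪A_5.
By inclusion–exclusion this is Σ_{j=0}^{5} (−1)^j C(5,j)·(5−j)!.
Computing: 120 − 120 + 60 − 20 + 5 − 1 = 44.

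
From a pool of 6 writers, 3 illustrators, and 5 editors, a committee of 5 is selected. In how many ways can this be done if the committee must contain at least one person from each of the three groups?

1365

With no constraint there are C(14,5) = 2002 possible selections.
Selections missing a whole group: no writers → C(8,5) = 56; no illustrators → C(11,5) = 462; no editors → C(9,5) = 126.
Add back selections omitting two groups (i.e. drawn from a single group): C(6,5) + C(3,5) + C(5,5) = 7.
By inclusion–exclusion: 2002 − 644 + 7 = 1365.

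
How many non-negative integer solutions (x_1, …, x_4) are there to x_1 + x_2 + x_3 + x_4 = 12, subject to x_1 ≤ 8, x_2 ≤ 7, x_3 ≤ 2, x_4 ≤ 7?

154

Without the upper bounds there are C(15,3) = 455 ways to split 12 among 4 variables.
Subtract solutions that violate a single cap (substitute x_i' = x_i − (cap_i+1)): x_1 ≥ 9 gives C(6,3) = 20; x_2 ≥ 8 gives C(7,3) = 35; x_3 ≥ 3 gives C(12,3) = 220; x_4 ≥ 8 gives C(7,3) = 35. Together 310.
Add back pairs where two caps are both exceeded: 0 + 1 + 0 + 4 + 0 + 4 = 9.
By inclusion–exclusion the count is 455 − 310 + 9 = 154.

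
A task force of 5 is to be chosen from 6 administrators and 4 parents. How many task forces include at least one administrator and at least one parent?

246

Total 5-person selections from all 10: C(10,5) = 252.
Subtract selections that omit an entire group: no administrators → C(4,5) = 0; no parents → C(6,5) = 6.
Both groups omitted at once is impossible, so 252 − 6 = 246.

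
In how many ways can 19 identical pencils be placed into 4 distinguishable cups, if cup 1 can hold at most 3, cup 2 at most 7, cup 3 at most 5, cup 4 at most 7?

Without the upper bounds there are C(22,3) = 1540 ways to split 19 among 4 cups.
Subtract solutions that violate a single cap (substitute x_i' = x_i − (cap_i+1)): x_1 ≥ 4 gives C(18,3) = 816; x_2 ≥ 8 gives C(14,3) = 364; x_3 ≥ 6 gives C(16,3) = 560; x_4 ≥ 8 gives C(14,3) = 364. Together 2104.
Add back pairs where two caps are both exceeded: 120 + 220 + 120 + 56 + 20 + 56 = 592.
Subtract triples: 4 + 0 + 4 + 0 = 8.
By inclusion–exclusion the count is 1540 − 2104 + 592 − 8 = 20.

20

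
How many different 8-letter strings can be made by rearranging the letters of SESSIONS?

The 8 letters of SESSIONS have repeats: S appearing 4 times.
So there are 8! / (4!) = 1680 distinguishable arrangements.

1680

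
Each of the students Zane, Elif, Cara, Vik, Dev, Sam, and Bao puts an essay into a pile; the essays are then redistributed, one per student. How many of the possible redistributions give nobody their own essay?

This is the derangement count D_7: permutations of 7 items with no fixed point.
By inclusion–exclusion this is Σ_{j=0}^{7} (−1)^j C(7,j)·(7−j)!.
Computing: 5040 − 5040 + 2520 − 840 + 210 − 42 + 7 − 1 = 1854.

1854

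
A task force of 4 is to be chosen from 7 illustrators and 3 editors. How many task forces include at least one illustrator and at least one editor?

With no constraint there are C(10,4) = 210 possible selections.
Selections missing a whole group: no illustrators → C(3,4) = 0; no editors → C(7,4) = 35.
Both groups omitted at once is impossible, so 210 − 35 = 175.

175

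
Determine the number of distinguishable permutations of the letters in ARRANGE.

Letter multiplicities in ARRANGE: A×2, E×1, G×1, N×1, R×2.
So there are 7! / (2!·2!) = 1260 distinguishable arrangements.

1260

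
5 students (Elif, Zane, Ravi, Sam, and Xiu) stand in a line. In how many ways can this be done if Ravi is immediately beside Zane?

Treat {Ravi, Zane} as a single unit. There are 4 units to order, and the pair itself can be ordered 2 ways.
So the count is 2·(4)! = 48.

48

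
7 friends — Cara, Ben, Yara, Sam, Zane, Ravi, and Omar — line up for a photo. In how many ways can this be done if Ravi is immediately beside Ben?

1440

Place the 5 others and the Ravi-Ben pair as 6 objects in a line; the pair has 2 internal arrangements.
That gives 2 × 6! = 2 × 720 = 1440.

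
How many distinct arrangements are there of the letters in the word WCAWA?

WCAWA has 5 letters with A appearing twice and W appearing twice.
The number of distinct arrangements is 5!/(2!·2!) = 120/4 = 30.

30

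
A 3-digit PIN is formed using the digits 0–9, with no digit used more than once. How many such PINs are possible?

With no repetition, fill the 3 digits in order: 10 choices, then 9, down to 8.
10 × 9 × 8 = 720.

720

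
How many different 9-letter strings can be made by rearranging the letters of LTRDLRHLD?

The 9 letters of LTRDLRHLD have repeats: D appearing twice, L appearing 3 times, and R appearing twice.
So there are 9! / (3!·2!·2!) = 15120 distinguishable arrangements.

15120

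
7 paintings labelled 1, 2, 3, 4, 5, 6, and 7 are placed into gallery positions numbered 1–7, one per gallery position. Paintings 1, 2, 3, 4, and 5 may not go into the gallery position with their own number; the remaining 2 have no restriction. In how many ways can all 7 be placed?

2428

Let Aᵢ (for 1 ≤ i ≤ 5) be the placements that put painting i in its forbidden gallery position. Any j of these fix j positions, leaving (7−j)! ways to fill the rest, and there are C(5,j) ways to pick which j.
By inclusion–exclusion, the number of valid placements is Σ_{j=0}^{5} (−1)^j C(5,j)·(7−j)!.
Computing: 5040 − 3600 + 1200 − 240 + 30 − 2 = 2428.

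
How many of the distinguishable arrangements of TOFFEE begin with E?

Fix E in the first position and arrange the remaining 5 letters.
Those 5 letters have F appearing twice, giving (5)!/(2!) = 60.

60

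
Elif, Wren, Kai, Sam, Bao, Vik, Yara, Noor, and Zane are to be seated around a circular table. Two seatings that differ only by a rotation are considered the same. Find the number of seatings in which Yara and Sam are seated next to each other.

Treat {Yara, Sam} as one unit (2 internal orders) and seat the resulting 8 units around the table: (7)! circular arrangements.
So 2 × (7)! = 2 × 5040 = 10080.

10080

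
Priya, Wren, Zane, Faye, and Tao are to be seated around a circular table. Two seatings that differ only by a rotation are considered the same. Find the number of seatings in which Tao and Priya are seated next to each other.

Glue Tao and Priya into a block (2 internal orders). Seating 4 units around a circle gives (3)! arrangements.
So 2 × (3)! = 2 × 6 = 12.

12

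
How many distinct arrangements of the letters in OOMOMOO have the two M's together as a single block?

Treat the 2 copies of M as a single block. The multiset to arrange is then {MM, O, O, O, O, O}, 6 items in all.
That gives (6)!/(5!) = 6 arrangements.

6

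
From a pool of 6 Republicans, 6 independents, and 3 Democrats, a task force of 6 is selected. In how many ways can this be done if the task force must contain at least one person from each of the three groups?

Unrestricted: C(15,6) = 5005 ways to pick any 6 of the 15.
Subtract selections that omit an entire group: no Republicans → C(9,6) = 84; no independents → C(9,6) = 84; no Democrats → C(12,6) = 924.
Add back selections omitting two groups (i.e. drawn from a single group): C(6,6) + C(6,6) + C(3,6) = 2.
By inclusion–exclusion: 5005 − 1092 + 2 = 3915.

3915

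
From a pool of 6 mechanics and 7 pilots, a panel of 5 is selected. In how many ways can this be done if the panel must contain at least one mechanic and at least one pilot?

With no constraint there are C(13,5) = 1287 possible selections.
Subtract selections that omit an entire group: no mechanics → C(7,5) = 21; no pilots → C(6,5) = 6.
Both groups omitted at once is impossible, so 1287 − 27 = 1260.

1260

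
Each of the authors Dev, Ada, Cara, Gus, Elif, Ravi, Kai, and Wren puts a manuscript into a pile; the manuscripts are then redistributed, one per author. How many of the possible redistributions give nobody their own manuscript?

14833

Count assignments avoiding every fixed point. For any j of the 8 authors fixed to their own manuscript, the other 8−j can be arranged in (8−j)! ways.
By inclusion–exclusion this is Σ_{j=0}^{8} (−1)^j C(8,j)·(8−j)!.
Computing: 40320 − 40320 + 20160 − 6720 + 1680 − 336 + 56 − 8 + 1 = 14833.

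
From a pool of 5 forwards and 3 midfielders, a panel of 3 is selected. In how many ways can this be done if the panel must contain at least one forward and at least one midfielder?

Unrestricted: C(8,3) = 56 ways to pick any 3 of the 8.
Subtract selections that omit an entire group: no forwards → C(3,3) = 1; no midfielders → C(5,3) = 10.
Both groups omitted at once is impossible, so 56 − 11 = 45.

45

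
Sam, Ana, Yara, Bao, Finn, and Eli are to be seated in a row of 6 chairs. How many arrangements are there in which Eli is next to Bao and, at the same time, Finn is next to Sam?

96

Treat {Eli,Bao} as one block (2 orders) and {Finn,Sam} as another (2 orders).
That leaves 4 units to arrange: 2 × 2 × 4! = 4 × 24 = 96.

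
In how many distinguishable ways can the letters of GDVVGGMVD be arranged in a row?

GDVVGGMVD has 9 letters with D appearing twice, G appearing 3 times, and V appearing 3 times.
The number of distinct arrangements is 9!/(3!·3!·2!) = 362880/72 = 5040.

5040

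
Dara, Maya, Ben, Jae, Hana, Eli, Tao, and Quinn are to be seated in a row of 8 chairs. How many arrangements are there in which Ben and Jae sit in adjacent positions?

Treat {Ben, Jae} as a single unit. There are 7 units to order, and the pair itself can be ordered 2 ways.
That gives 2 × 7! = 2 × 5040 = 10080.

10080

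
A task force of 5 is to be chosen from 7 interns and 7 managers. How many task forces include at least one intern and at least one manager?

1960

With no constraint there are C(14,5) = 2002 possible selections.
Subtract selections that omit an entire group: no interns → C(7,5) = 21; no managers → C(7,5) = 21.
Both groups omitted at once is impossible, so 2002 − 42 = 1960.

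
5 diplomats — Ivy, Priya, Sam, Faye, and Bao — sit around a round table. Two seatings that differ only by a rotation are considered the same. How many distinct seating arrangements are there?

24

Seat Ivy anywhere (absorbing the rotational symmetry), then permute the other 4: (4)! = 24.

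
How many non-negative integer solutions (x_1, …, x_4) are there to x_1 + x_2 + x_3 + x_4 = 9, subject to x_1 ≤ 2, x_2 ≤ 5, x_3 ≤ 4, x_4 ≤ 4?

Without the upper bounds there are C(12,3) = 220 ways to split 9 among 4 variables.
Subtract solutions that violate a single cap (substitute x_i' = x_i − (cap_i+1)): x_1 ≥ 3 gives C(9,3) = 84; x_2 ≥ 6 gives C(6,3) = 20; x_3 ≥ 5 gives C(7,3) = 35; x_4 ≥ 5 gives C(7,3) = 35. Together 174.
Add back pairs where two caps are both exceeded: 1 + 4 + 4 + 0 + 0 + 0 = 9.
By inclusion–exclusion the count is 220 − 174 + 9 = 55.

55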